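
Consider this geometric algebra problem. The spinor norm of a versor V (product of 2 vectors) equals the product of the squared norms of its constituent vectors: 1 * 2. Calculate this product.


Spinor norm N(V) = |v1|^2 * |v2|^2 * ... * |v2|^2
= 1 * 2
Running product: 1, 2
N(V) = 2


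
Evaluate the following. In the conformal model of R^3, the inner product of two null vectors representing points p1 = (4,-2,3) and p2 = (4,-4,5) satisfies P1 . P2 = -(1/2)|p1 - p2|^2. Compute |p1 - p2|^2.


p1 - p2 = (0, 2, -2)
|p1 - p2|^2 = 0^2 + 2^2 + (-2)^2
= 0 + 4 + 4
= 8


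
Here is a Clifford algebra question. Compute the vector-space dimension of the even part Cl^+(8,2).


Even subalgebra dimension = 2^(n-1)
n = 8 + 2 = 10
2^(10 - 1) = 2^9 = 512
Verification: sum of C(10,k) for even k = 1 + 45 + 210 + 210 + 45 + 1 = 512
Result = 512


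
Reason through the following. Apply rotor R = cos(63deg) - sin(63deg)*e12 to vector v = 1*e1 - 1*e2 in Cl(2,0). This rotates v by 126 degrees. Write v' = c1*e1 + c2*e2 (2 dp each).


Rotor R = cos(63deg) - sin(63deg)*e12
Rotation angle theta = 2 * 63 = 126 degrees
v' = R*v*~R rotates v by theta.
cos(126deg) = -0.5878, sin(126deg) = 0.8090
v'_1 = 1*cos(126deg) - (-1)*sin(126deg)
= 1*(-0.5878) - (-1)*0.8090
= 0.22
v'_2 = 1*sin(126deg) + (-1)*cos(126deg)
= 1*0.8090 + (-1)*(-0.5878)
= 1.40
v' = 0.22*e1 + 1.40*e2


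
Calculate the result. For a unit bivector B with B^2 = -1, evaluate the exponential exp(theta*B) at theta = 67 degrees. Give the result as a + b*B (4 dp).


For a unit bivector B with B^2 = -1, the exponential series gives
e^(theta*B) = cos(theta) + sin(theta)*B (the GA analogue of Euler's formula).
theta = 67 degrees = 1.169371 rad
cos(67 deg) = 0.3907
sin(67 deg) = 0.9205
exp(theta*B) = 0.3907 + 0.9205*B


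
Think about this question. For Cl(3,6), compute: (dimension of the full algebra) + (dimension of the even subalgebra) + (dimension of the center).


n = 3 + 6 = 9
Total dim = 2^9 = 512
Even subalgebra dim = 2^8 = 256
n is odd, so center dim = 2
Sum = 512 + 256 + 2 = 770


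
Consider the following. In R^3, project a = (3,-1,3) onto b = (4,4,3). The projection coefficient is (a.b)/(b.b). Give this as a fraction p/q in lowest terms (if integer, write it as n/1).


Projection coefficient = (a . b) / (b . b)
a . b = 3*4 + (-1)*4 + 3*3
= 12 + (-4) + 9 = 17
b . b = 4^2 + 4^2 + 3^2
= 16 + 16 + 9 = 41
Coefficient = 17/41
In lowest terms: 17/41


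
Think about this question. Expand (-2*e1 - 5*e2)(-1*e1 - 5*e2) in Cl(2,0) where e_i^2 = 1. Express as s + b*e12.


Expand: (-2*e1 - 5*e2)(-1*e1 - 5*e2)
= (-2)*(-1)*e1e1 + (-2)*(-5)*e1e2 + (-5)*(-1)*e2e1 + (-5)*(-5)*e2e2
Using e1^2 = e2^2 = 1, e2e1 = -e1e2:
Scalar part s = (-2)*(-1) + (-5)*(-5) = 2 + 25 = 27
Bivector part b = (-2)*(-5) - (-5)*(-1) = 10 - 5 = 5
uv = 27 + 5*e12


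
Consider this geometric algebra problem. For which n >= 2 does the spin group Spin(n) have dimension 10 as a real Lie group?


dim Spin(n) = dim so(n) = n(n-1)/2.
Solve n(n-1)/2 = 10, i.e. n^2 - n - 20 = 0.
Discriminant = 1 + 8*10 = 81
n = (1 + sqrt(81))/2 = (1 + 9)/2 = 5


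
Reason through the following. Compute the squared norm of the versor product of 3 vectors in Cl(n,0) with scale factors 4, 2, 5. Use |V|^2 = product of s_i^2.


Each vector v_i has |v_i|^2 = s_i^2
Squared scales: 4^2 = 16, 2^2 = 4, 5^2 = 25
|V|^2 = 16 * 4 * 25
= 1600


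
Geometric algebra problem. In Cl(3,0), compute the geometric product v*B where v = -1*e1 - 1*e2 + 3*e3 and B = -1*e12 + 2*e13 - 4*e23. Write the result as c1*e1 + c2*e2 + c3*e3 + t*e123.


vB has grade-1 (vector) and grade-3 (trivector) parts: vB = (v _| B) + (v ^ B).
Vector part <vB>_1:
  e1: -v2*b12 - v3*b13 = -(-1)*(-1) - (3)*(2) = -7
  e2: v1*b12 - v3*b23 = (-1)*(-1) - (3)*(-4) = 13
  e3: v1*b13 + v2*b23 = (-1)*(2) + (-1)*(-4) = 2
Trivector part <vB>_3:
  e123: v1*b23 - v2*b13 + v3*b12 = (-1)*(-4) - (-1)*(2) + (3)*(-1) = 3
vB = -7*e1 + 13*e2 + 2*e3 + 3*e123


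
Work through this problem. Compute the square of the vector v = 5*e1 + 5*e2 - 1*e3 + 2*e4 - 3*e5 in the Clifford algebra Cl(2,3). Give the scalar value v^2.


v^2 = sum of c_i^2 * e_i^2
Positive signature terms (e_i^2 = +1): 5^2 + 5^2 = 50
Negative signature terms (e_j^2 = -1): (-1)^2 + 2^2 + (-3)^2 = 14
v^2 = 50 - 14 = 36


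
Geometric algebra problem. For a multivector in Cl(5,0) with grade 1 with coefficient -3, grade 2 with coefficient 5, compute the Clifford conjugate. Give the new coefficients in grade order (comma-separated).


Clifford conjugate sign for grade k: (-1)^(k(k+1)/2)
Grade 1: (-1)^(1*2/2) = (-1)^1 = -1, coeff -3 -> 3
Grade 2: (-1)^(2*3/2) = (-1)^3 = -1, coeff 5 -> -5
Conjugated coefficients: 3, -5


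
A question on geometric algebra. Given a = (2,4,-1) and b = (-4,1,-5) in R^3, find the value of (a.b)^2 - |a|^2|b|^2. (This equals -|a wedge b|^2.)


a . b = 2*(-4) + 4*1 + (-1)*(-5)
= -8 + 4 + 5 = 1
|a|^2 = 2^2 + 4^2 + (-1)^2 = 21
|b|^2 = (-4)^2 + 1^2 + (-5)^2 = 42
(a.b)^2 = 1^2 = 1
|a|^2 * |b|^2 = 21 * 42 = 882
Result = 1 - 882 = -881


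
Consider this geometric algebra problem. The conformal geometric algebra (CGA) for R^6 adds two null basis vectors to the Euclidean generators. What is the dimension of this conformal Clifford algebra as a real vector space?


The conformal model of R^6 uses Cl(7,1): the 6 Euclidean generators plus two extra orthogonal generators e+ (e+^2 = +1) and e- (e-^2 = -1), from which the null vectors e0, einf are built.
Number of generators m = 6 + 2 = 8.
dim Cl(p,q) = 2^m = 2^8 = 256


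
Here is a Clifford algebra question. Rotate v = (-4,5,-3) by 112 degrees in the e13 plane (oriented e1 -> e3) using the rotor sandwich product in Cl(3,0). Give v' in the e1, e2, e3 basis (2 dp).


Rotor R = cos(56deg) - sin(56deg)*e13
Rotation angle theta = 2 * 56 = 112 degrees in the e13 plane (e1 -> e3).
The component perpendicular to the plane (e2) is invariant: v'_2 = v2 = 5.00
cos(112deg) = -0.3746, sin(112deg) = 0.9272
v'_1 = v1*cos(theta) - v3*sin(theta) = -4*(-0.3746) - (-3)*0.9272 = 4.28
v'_3 = v1*sin(theta) + v3*cos(theta) = -4*0.9272 + (-3)*(-0.3746) = -2.58
v' = 4.28*e1 + 5.00*e2 - 2.58*e3


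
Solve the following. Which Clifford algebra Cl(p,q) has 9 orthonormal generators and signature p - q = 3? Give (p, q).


We need p + q = 9 and p - q = 3.
Adding: 2p = 9 + 3 = 12, so p = 6.
Then q = 9 - 6 = 3.
(p, q) = (6, 3)


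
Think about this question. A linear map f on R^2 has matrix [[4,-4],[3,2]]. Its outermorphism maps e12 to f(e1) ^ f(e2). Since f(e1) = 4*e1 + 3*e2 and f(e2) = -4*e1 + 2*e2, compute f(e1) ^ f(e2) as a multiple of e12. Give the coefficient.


The outermorphism of a linear map f sends e1^e2 to f(e1)^f(e2).
f(e1) = 4*e1 + 3*e2
f(e2) = -4*e1 + 2*e2
f(e1) ^ f(e2) = (4*e1 + 3*e2) ^ (-4*e1 + 2*e2)
= 4*2*e12 + 3*(-4)*e21
= (8 - (-12))*e12
= 20*e12
Coefficient = 20


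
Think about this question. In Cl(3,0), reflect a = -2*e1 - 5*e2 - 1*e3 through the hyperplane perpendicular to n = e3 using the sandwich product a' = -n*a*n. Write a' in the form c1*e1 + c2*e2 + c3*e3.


Reflection formula: a' = -n*a*n, with n = e3 (unit vector, n^2 = 1).
For reflection through hyperplane perp to e3:
The component along e3 flips sign, others stay.
a = (-2, -5, -1)
a' = (-2, -5, 1)
a' = -2*e1 - 5*e2 + 1*e3


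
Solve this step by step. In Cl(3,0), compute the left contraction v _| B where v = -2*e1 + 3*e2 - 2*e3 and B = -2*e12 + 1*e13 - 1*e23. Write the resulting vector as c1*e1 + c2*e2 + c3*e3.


Left contraction v _| B = <vB>_1 (grade-1 part of the geometric product vB).
Using e1_|e12 = e2, e2_|e12 = -e1, e1_|e13 = e3, e3_|e13 = -e1, e2_|e23 = e3, e3_|e23 = -e2:
e1 coeff: -v2*b12 - v3*b13 = -(3)*(-2) - (-2)*(1) = 8
e2 coeff: v1*b12 - v3*b23 = (-2)*(-2) - (-2)*(-1) = 2
e3 coeff: v1*b13 + v2*b23 = (-2)*(1) + (3)*(-1) = -5
v _| B = 8*e1 + 2*e2 - 5*e3


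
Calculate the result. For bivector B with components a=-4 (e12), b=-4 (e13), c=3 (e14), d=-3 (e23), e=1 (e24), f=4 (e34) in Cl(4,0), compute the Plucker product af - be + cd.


Plucker relation: af - be + cd
a*f = (-4)*4 = -16
b*e = (-4)*1 = -4
c*d = 3*(-3) = -9
af - be + cd = -16 - (-4) + (-9)
= -21


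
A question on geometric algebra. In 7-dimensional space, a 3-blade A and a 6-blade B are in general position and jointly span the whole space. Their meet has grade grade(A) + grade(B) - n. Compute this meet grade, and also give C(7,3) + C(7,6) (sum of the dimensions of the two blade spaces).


Meet grade = grade(A) + grade(B) - n
= 3 + 6 - 7 = 2
C(7,3) = 35
C(7,6) = 7
dim_A + dim_B = 35 + 7 = 42


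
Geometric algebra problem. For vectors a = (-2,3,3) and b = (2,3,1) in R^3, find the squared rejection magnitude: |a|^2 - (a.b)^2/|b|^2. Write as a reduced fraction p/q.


|a|^2 = (-2)^2 + 3^2 + 3^2 = 22
|b|^2 = 2^2 + 3^2 + 1^2 = 14
a . b = (-2)*2 + 3*3 + 3*1 = 8
(a.b)^2 = 8^2 = 64
|rej|^2 = 22 - 64/14
= (308 - 64)/14
= 244/14
In lowest terms: 122/7


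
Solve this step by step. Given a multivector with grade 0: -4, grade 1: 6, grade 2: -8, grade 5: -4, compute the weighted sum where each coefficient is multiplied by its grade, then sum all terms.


Grade-weighted sum = sum of grade_k * coefficient_k
0*(-4) = 0
1*6 = 6
2*(-8) = -16
5*(-4) = -20
Total = 0 + 6 + (-16) + (-20) = -30


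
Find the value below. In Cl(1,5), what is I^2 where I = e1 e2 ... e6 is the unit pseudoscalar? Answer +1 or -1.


The pseudoscalar I = e1...e_n (product of all n generators) of Cl(p,q) satisfies I^2 = (-1)^(q + n(n-1)/2).
p = 1, q = 5, n = p + q = 6
n(n-1)/2 = 6 * 5 / 2 = 15
Exponent = q + n(n-1)/2 = 5 + 15 = 20
I^2 = (-1)^20 = +1


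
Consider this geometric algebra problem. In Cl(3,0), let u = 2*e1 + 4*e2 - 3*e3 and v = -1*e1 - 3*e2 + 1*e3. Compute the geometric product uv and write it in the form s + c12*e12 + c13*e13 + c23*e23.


In Cl(3,0): e_i^2 = 1, e_ie_j = -e_je_i for i != j.
Scalar part = u . v = 2*(-1) + 4*(-3) + (-3)*1
= -2 + (-12) + (-3) = -17
e12 coeff = 2*(-3) - 4*(-1) = -6 - (-4) = -2
e13 coeff = 2*1 - (-3)*(-1) = 2 - 3 = -1
e23 coeff = 4*1 - (-3)*(-3) = 4 - 9 = -5
uv = -17 - 2*e12 - 1*e13 - 5*e23


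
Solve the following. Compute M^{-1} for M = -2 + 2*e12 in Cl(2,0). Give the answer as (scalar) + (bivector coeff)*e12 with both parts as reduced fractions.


M = -2 + 2*e12, where e12^2 = -1.
Since M commutes with its reverse ~M = a - b*e12, M * ~M = a^2 - b^2*e12^2 = a^2 + b^2.
So M^{-1} = ~M / (a^2 + b^2) = (a - b*e12)/(a^2 + b^2).
a^2 + b^2 = 4 + 4 = 8
Scalar part = -2/8 = -1/4
Bivector coeff = -2/8 = -1/4
M^{-1} = -1/4 - 1/4*e12


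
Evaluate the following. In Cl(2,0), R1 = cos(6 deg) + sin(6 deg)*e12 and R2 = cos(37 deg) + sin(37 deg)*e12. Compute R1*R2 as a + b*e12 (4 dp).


Same-plane rotors commute and their half-angles add:
R1*R2 = cos(a1 + a2) + sin(a1 + a2)*e12.
a1 + a2 = 6 + 37 = 43 deg
cos(43 deg) = 0.7314
sin(43 deg) = 0.6820
R1*R2 = 0.7314 + 0.6820*e12


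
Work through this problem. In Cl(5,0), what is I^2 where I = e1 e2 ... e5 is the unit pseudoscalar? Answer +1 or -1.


The pseudoscalar I = e1...e_n (product of all n generators) of Cl(p,q) satisfies I^2 = (-1)^(q + n(n-1)/2).
p = 5, q = 0, n = p + q = 5
n(n-1)/2 = 5 * 4 / 2 = 10
Exponent = q + n(n-1)/2 = 0 + 10 = 10
I^2 = (-1)^10 = +1


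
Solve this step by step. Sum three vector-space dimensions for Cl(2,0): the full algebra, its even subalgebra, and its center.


n = 2 + 0 = 2
Total dim = 2^2 = 4
Even subalgebra dim = 2^1 = 2
n is even, so center dim = 1
Sum = 4 + 2 + 1 = 7


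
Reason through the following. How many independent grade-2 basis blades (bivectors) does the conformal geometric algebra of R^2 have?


The conformal model of R^2 uses Cl(3,1) with m = 2 + 2 = 4 generators.
Number of grade-2 blades = C(m, 2) = C(4, 2)
= 4*3/2 = 6


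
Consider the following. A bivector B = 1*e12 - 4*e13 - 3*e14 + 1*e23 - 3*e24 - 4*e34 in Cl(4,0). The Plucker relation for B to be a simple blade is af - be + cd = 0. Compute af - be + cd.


Plucker relation: af - be + cd
a*f = 1*(-4) = -4
b*e = (-4)*(-3) = 12
c*d = (-3)*1 = -3
af - be + cd = -4 - 12 + (-3)
= -19


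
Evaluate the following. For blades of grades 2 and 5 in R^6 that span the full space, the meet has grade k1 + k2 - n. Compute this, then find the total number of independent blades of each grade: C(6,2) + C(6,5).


Meet grade = grade(A) + grade(B) - n
= 2 + 5 - 6 = 1
C(6,2) = 15
C(6,5) = 6
dim_A + dim_B = 15 + 6 = 21


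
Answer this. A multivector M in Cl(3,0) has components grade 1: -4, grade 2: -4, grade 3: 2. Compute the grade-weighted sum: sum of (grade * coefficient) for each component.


Grade-weighted sum = sum of grade_k * coefficient_k
1*(-4) = -4
2*(-4) = -8
3*2 = 6
Total = -4 + (-8) + 6 = -6


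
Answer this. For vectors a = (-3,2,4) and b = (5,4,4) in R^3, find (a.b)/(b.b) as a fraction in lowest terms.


Projection coefficient = (a . b) / (b . b)
a . b = (-3)*5 + 2*4 + 4*4
= -15 + 8 + 16 = 9
b . b = 5^2 + 4^2 + 4^2
= 25 + 16 + 16 = 57
Coefficient = 9/57
In lowest terms: 3/19


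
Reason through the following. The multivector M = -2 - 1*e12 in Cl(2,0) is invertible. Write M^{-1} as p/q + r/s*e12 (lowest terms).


M = -2 - 1*e12, where e12^2 = -1.
Since M commutes with its reverse ~M = a - b*e12, M * ~M = a^2 - b^2*e12^2 = a^2 + b^2.
So M^{-1} = ~M / (a^2 + b^2) = (a - b*e12)/(a^2 + b^2).
a^2 + b^2 = 4 + 1 = 5
Scalar part = -2/5 = -2/5
Bivector coeff = 1/5 = 1/5
M^{-1} = -2/5 + 1/5*e12


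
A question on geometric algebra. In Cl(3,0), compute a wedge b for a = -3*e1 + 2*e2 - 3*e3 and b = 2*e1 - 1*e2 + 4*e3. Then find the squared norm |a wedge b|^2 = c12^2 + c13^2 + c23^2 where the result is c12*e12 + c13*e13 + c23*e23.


a wedge b = (a1*b2 - a2*b1)*e12 + (a1*b3 - a3*b1)*e13 + (a2*b3 - a3*b2)*e23
e12 coeff: (-3)*(-1) - 2*2 = 3 - 4 = -1
e13 coeff: (-3)*4 - (-3)*2 = -12 - (-6) = -6
e23 coeff: 2*4 - (-3)*(-1) = 8 - 3 = 5
|a wedge b|^2 = (-1)^2 + (-6)^2 + 5^2
= 1 + 36 + 25
= 62


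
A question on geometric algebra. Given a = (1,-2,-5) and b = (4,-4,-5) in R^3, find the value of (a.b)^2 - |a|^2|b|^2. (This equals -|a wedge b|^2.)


a . b = 1*4 + (-2)*(-4) + (-5)*(-5)
= 4 + 8 + 25 = 37
|a|^2 = 1^2 + (-2)^2 + (-5)^2 = 30
|b|^2 = 4^2 + (-4)^2 + (-5)^2 = 57
(a.b)^2 = 37^2 = 1369
|a|^2 * |b|^2 = 30 * 57 = 1710
Result = 1369 - 1710 = -341


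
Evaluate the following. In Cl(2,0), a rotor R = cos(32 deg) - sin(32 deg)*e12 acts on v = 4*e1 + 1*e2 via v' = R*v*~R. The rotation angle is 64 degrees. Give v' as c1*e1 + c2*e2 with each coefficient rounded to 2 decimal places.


Rotor R = cos(32deg) - sin(32deg)*e12
Rotation angle theta = 2 * 32 = 64 degrees
v' = R*v*~R rotates v by theta.
cos(64deg) = 0.4384, sin(64deg) = 0.8988
v'_1 = 4*cos(64deg) - 1*sin(64deg)
= 4*0.4384 - 1*0.8988
= 0.85
v'_2 = 4*sin(64deg) + 1*cos(64deg)
= 4*0.8988 + 1*0.4384
= 4.03
v' = 0.85*e1 + 4.03*e2


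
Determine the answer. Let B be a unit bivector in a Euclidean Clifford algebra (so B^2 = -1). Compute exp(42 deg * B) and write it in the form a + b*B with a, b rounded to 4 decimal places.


For a unit bivector B with B^2 = -1, the exponential series gives
e^(theta*B) = cos(theta) + sin(theta)*B (the GA analogue of Euler's formula).
theta = 42 degrees = 0.733038 rad
cos(42 deg) = 0.7431
sin(42 deg) = 0.6691
exp(theta*B) = 0.7431 + 0.6691*B


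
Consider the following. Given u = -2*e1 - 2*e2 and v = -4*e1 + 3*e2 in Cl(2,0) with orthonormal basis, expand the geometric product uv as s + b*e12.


Expand: (-2*e1 - 2*e2)(-4*e1 + 3*e2)
= (-2)*(-4)*e1e1 + (-2)*3*e1e2 + (-2)*(-4)*e2e1 + (-2)*3*e2e2
Using e1^2 = e2^2 = 1, e2e1 = -e1e2:
Scalar part s = (-2)*(-4) + (-2)*3 = 8 + (-6) = 2
Bivector part b = (-2)*3 - (-2)*(-4) = -6 - 8 = -14
uv = 2 - 14*e12


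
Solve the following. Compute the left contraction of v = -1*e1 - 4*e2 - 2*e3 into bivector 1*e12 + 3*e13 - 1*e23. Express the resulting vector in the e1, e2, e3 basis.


Left contraction v _| B = <vB>_1 (grade-1 part of the geometric product vB).
Using e1_|e12 = e2, e2_|e12 = -e1, e1_|e13 = e3, e3_|e13 = -e1, e2_|e23 = e3, e3_|e23 = -e2:
e1 coeff: -v2*b12 - v3*b13 = -(-4)*(1) - (-2)*(3) = 10
e2 coeff: v1*b12 - v3*b23 = (-1)*(1) - (-2)*(-1) = -3
e3 coeff: v1*b13 + v2*b23 = (-1)*(3) + (-4)*(-1) = 1
v _| B = 10*e1 - 3*e2 + 1*e3


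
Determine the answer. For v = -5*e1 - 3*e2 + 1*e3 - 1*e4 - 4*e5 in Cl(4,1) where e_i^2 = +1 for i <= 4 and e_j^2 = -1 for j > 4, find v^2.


v^2 = sum of c_i^2 * e_i^2
Positive signature terms (e_i^2 = +1): (-5)^2 + (-3)^2 + 1^2 + (-1)^2 = 36
Negative signature terms (e_j^2 = -1): (-4)^2 = 16
v^2 = 36 - 16 = 20


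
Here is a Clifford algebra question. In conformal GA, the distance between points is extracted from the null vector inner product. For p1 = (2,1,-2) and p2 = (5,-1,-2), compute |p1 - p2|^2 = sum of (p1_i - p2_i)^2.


p1 - p2 = (-3, 2, 0)
|p1 - p2|^2 = (-3)^2 + 2^2 + 0^2
= 9 + 4 + 0
= 13


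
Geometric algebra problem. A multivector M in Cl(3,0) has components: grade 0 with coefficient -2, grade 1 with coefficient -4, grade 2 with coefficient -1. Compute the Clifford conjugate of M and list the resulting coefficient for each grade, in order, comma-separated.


Clifford conjugate sign for grade k: (-1)^(k(k+1)/2)
Grade 0: (-1)^(0*1/2) = (-1)^0 = 1, coeff -2 -> -2
Grade 1: (-1)^(1*2/2) = (-1)^1 = -1, coeff -4 -> 4
Grade 2: (-1)^(2*3/2) = (-1)^3 = -1, coeff -1 -> 1
Conjugated coefficients: -2, 4, 1


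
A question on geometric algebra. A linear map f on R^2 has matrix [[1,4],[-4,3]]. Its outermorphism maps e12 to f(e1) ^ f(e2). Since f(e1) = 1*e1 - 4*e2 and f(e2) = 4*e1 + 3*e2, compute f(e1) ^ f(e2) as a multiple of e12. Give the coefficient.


The outermorphism of a linear map f sends e1^e2 to f(e1)^f(e2).
f(e1) = 1*e1 - 4*e2
f(e2) = 4*e1 + 3*e2
f(e1) ^ f(e2) = (1*e1 - 4*e2) ^ (4*e1 + 3*e2)
= 1*3*e12 + (-4)*4*e21
= (3 - (-16))*e12
= 19*e12
Coefficient = 19


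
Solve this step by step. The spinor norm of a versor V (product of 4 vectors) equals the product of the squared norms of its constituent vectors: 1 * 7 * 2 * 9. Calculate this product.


Spinor norm N(V) = |v1|^2 * |v2|^2 * ... * |v4|^2
= 1 * 7 * 2 * 9
Running product: 1, 7, 14, 126
N(V) = 126


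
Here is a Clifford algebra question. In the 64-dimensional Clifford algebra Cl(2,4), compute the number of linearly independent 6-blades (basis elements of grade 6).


Number of grade-k basis blades in Cl(p,q) with n = p + q is C(n, k).
n = 2 + 4 = 6
C(6, 6) = 6! / (6! * 0!)
= 720 / (720 * 1)
= 1


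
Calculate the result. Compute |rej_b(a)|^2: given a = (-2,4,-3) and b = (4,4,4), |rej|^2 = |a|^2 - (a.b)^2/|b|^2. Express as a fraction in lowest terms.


|a|^2 = (-2)^2 + 4^2 + (-3)^2 = 29
|b|^2 = 4^2 + 4^2 + 4^2 = 48
a . b = (-2)*4 + 4*4 + (-3)*4 = -4
(a.b)^2 = (-4)^2 = 16
|rej|^2 = 29 - 16/48
= (1392 - 16)/48
= 1376/48
In lowest terms: 86/3


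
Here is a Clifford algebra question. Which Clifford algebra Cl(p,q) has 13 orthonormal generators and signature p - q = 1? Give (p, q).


We need p + q = 13 and p - q = 1.
Adding: 2p = 13 + 1 = 14, so p = 7.
Then q = 13 - 7 = 6.
(p, q) = (7, 6)


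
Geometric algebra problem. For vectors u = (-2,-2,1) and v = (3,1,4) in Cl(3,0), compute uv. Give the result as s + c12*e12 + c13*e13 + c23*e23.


In Cl(3,0): e_i^2 = 1, e_ie_j = -e_je_i for i != j.
Scalar part = u . v = (-2)*3 + (-2)*1 + 1*4
= -6 + (-2) + 4 = -4
e12 coeff = (-2)*1 - (-2)*3 = -2 - (-6) = 4
e13 coeff = (-2)*4 - 1*3 = -8 - 3 = -11
e23 coeff = (-2)*4 - 1*1 = -8 - 1 = -9
uv = -4 + 4*e12 - 11*e13 - 9*e23


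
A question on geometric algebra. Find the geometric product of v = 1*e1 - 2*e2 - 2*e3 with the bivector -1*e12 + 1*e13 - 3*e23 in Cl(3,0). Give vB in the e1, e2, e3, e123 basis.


vB has grade-1 (vector) and grade-3 (trivector) parts: vB = (v _| B) + (v ^ B).
Vector part <vB>_1:
  e1: -v2*b12 - v3*b13 = -(-2)*(-1) - (-2)*(1) = 0
  e2: v1*b12 - v3*b23 = (1)*(-1) - (-2)*(-3) = -7
  e3: v1*b13 + v2*b23 = (1)*(1) + (-2)*(-3) = 7
Trivector part <vB>_3:
  e123: v1*b23 - v2*b13 + v3*b12 = (1)*(-3) - (-2)*(1) + (-2)*(-1) = 1
vB = 0*e1 - 7*e2 + 7*e3 + 1*e123


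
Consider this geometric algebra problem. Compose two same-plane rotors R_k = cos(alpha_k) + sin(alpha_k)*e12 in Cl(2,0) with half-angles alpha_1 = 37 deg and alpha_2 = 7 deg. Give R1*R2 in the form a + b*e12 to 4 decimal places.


Same-plane rotors commute and their half-angles add:
R1*R2 = cos(a1 + a2) + sin(a1 + a2)*e12.
a1 + a2 = 37 + 7 = 44 deg
cos(44 deg) = 0.7193
sin(44 deg) = 0.6947
R1*R2 = 0.7193 + 0.6947*e12


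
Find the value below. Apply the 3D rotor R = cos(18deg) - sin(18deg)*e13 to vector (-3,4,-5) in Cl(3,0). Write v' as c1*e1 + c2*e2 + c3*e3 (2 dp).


Rotor R = cos(18deg) - sin(18deg)*e13
Rotation angle theta = 2 * 18 = 36 degrees in the e13 plane (e1 -> e3).
The component perpendicular to the plane (e2) is invariant: v'_2 = v2 = 4.00
cos(36deg) = 0.8090, sin(36deg) = 0.5878
v'_1 = v1*cos(theta) - v3*sin(theta) = -3*0.8090 - (-5)*0.5878 = 0.51
v'_3 = v1*sin(theta) + v3*cos(theta) = -3*0.5878 + (-5)*0.8090 = -5.81
v' = 0.51*e1 + 4.00*e2 - 5.81*e3


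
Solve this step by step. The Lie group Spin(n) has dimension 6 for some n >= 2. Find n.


dim Spin(n) = dim so(n) = n(n-1)/2.
Solve n(n-1)/2 = 6, i.e. n^2 - n - 12 = 0.
Discriminant = 1 + 8*6 = 49
n = (1 + sqrt(49))/2 = (1 + 7)/2 = 4


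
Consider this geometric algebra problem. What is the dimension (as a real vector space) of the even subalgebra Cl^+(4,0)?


Even subalgebra dimension = 2^(n-1)
n = 4 + 0 = 4
2^(4 - 1) = 2^3 = 8
Verification: sum of C(4,k) for even k = 1 + 6 + 1 = 8
Result = 8


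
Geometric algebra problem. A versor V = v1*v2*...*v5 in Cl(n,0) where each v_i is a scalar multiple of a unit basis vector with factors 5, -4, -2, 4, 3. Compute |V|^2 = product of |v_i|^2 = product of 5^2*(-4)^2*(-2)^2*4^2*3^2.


Each vector v_i has |v_i|^2 = s_i^2
Squared scales: 5^2 = 25, (-4)^2 = 16, (-2)^2 = 4, 4^2 = 16, 3^2 = 9
|V|^2 = 25 * 16 * 4 * 16 * 9
= 230400


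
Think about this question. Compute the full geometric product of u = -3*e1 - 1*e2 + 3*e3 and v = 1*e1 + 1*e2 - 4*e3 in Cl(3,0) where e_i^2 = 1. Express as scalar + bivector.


In Cl(3,0): e_i^2 = 1, e_ie_j = -e_je_i for i != j.
Scalar part = u . v = (-3)*1 + (-1)*1 + 3*(-4)
= -3 + (-1) + (-12) = -16
e12 coeff = (-3)*1 - (-1)*1 = -3 - (-1) = -2
e13 coeff = (-3)*(-4) - 3*1 = 12 - 3 = 9
e23 coeff = (-1)*(-4) - 3*1 = 4 - 3 = 1
uv = -16 - 2*e12 + 9*e13 + 1*e23


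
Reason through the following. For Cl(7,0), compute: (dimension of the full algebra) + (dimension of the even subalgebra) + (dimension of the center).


n = 7 + 0 = 7
Total dim = 2^7 = 128
Even subalgebra dim = 2^6 = 64
n is odd, so center dim = 2
Sum = 128 + 64 + 2 = 194


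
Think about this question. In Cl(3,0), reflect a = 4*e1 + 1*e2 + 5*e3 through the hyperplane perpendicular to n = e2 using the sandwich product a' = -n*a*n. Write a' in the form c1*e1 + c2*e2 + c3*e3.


Reflection formula: a' = -n*a*n, with n = e2 (unit vector, n^2 = 1).
For reflection through hyperplane perp to e2:
The component along e2 flips sign, others stay.
a = (4, 1, 5)
a' = (4, -1, 5)
a' = 4*e1 - 1*e2 + 5*e3


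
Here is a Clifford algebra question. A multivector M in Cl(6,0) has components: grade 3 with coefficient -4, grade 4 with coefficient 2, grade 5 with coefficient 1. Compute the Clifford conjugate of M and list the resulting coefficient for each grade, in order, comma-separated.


Clifford conjugate sign for grade k: (-1)^(k(k+1)/2)
Grade 3: (-1)^(3*4/2) = (-1)^6 = 1, coeff -4 -> -4
Grade 4: (-1)^(4*5/2) = (-1)^10 = 1, coeff 2 -> 2
Grade 5: (-1)^(5*6/2) = (-1)^15 = -1, coeff 1 -> -1
Conjugated coefficients: -4, 2, -1


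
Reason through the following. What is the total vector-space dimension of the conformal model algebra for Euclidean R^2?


The conformal model of R^2 uses Cl(3,1): the 2 Euclidean generators plus two extra orthogonal generators e+ (e+^2 = +1) and e- (e-^2 = -1), from which the null vectors e0, einf are built.
Number of generators m = 2 + 2 = 4.
dim Cl(p,q) = 2^m = 2^4 = 16


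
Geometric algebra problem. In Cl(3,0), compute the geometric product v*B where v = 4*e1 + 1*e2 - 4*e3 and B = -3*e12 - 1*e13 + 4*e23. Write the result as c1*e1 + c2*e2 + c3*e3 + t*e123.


vB has grade-1 (vector) and grade-3 (trivector) parts: vB = (v _| B) + (v ^ B).
Vector part <vB>_1:
  e1: -v2*b12 - v3*b13 = -(1)*(-3) - (-4)*(-1) = -1
  e2: v1*b12 - v3*b23 = (4)*(-3) - (-4)*(4) = 4
  e3: v1*b13 + v2*b23 = (4)*(-1) + (1)*(4) = 0
Trivector part <vB>_3:
  e123: v1*b23 - v2*b13 + v3*b12 = (4)*(4) - (1)*(-1) + (-4)*(-3) = 29
vB = -1*e1 + 4*e2 + 0*e3 + 29*e123


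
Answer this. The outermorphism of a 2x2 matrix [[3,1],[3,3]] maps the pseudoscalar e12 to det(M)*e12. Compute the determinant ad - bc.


The outermorphism of a linear map f sends e1^e2 to f(e1)^f(e2).
f(e1) = 3*e1 + 3*e2
f(e2) = 1*e1 + 3*e2
f(e1) ^ f(e2) = (3*e1 + 3*e2) ^ (1*e1 + 3*e2)
= 3*3*e12 + 3*1*e21
= (9 - 3)*e12
= 6*e12
Coefficient = 6


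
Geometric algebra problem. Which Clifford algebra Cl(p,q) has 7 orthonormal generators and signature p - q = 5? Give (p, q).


We need p + q = 7 and p - q = 5.
Adding: 2p = 7 + 5 = 12, so p = 6.
Then q = 7 - 6 = 1.
(p, q) = (6, 1)


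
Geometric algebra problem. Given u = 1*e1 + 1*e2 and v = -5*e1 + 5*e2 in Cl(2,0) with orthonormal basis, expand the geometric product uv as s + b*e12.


Expand: (1*e1 + 1*e2)(-5*e1 + 5*e2)
= 1*(-5)*e1e1 + 1*5*e1e2 + 1*(-5)*e2e1 + 1*5*e2e2
Using e1^2 = e2^2 = 1, e2e1 = -e1e2:
Scalar part s = 1*(-5) + 1*5 = -5 + 5 = 0
Bivector part b = 1*5 - 1*(-5) = 5 - (-5) = 10
uv = 0 + 10*e12


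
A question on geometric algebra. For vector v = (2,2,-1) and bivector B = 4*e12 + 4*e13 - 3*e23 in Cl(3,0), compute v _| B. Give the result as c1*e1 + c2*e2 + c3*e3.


Left contraction v _| B = <vB>_1 (grade-1 part of the geometric product vB).
Using e1_|e12 = e2, e2_|e12 = -e1, e1_|e13 = e3, e3_|e13 = -e1, e2_|e23 = e3, e3_|e23 = -e2:
e1 coeff: -v2*b12 - v3*b13 = -(2)*(4) - (-1)*(4) = -4
e2 coeff: v1*b12 - v3*b23 = (2)*(4) - (-1)*(-3) = 5
e3 coeff: v1*b13 + v2*b23 = (2)*(4) + (2)*(-3) = 2
v _| B = -4*e1 + 5*e2 + 2*e3


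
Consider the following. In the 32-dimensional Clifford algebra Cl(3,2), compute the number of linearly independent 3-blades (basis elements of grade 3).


Number of grade-k basis blades in Cl(p,q) with n = p + q is C(n, k).
n = 3 + 2 = 5
C(5, 3) = 5! / (3! * 2!)
= 120 / (6 * 2)
= 10


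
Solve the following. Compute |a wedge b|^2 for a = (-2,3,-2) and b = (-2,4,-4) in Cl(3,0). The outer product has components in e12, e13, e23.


a wedge b = (a1*b2 - a2*b1)*e12 + (a1*b3 - a3*b1)*e13 + (a2*b3 - a3*b2)*e23
e12 coeff: (-2)*4 - 3*(-2) = -8 - (-6) = -2
e13 coeff: (-2)*(-4) - (-2)*(-2) = 8 - 4 = 4
e23 coeff: 3*(-4) - (-2)*4 = -12 - (-8) = -4
|a wedge b|^2 = (-2)^2 + 4^2 + (-4)^2
= 4 + 16 + 16
= 36


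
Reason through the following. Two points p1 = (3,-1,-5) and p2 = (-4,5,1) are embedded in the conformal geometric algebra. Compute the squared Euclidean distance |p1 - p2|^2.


p1 - p2 = (7, -6, -6)
|p1 - p2|^2 = 7^2 + (-6)^2 + (-6)^2
= 49 + 36 + 36
= 121


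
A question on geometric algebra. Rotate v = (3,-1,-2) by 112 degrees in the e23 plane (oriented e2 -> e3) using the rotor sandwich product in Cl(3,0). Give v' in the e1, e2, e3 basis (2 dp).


Rotor R = cos(56deg) - sin(56deg)*e23
Rotation angle theta = 2 * 56 = 112 degrees in the e23 plane (e2 -> e3).
The component perpendicular to the plane (e1) is invariant: v'_1 = v1 = 3.00
cos(112deg) = -0.3746, sin(112deg) = 0.9272
v'_2 = v2*cos(theta) - v3*sin(theta) = -1*(-0.3746) - (-2)*0.9272 = 2.23
v'_3 = v2*sin(theta) + v3*cos(theta) = -1*0.9272 + (-2)*(-0.3746) = -0.18
v' = 3.00*e1 + 2.23*e2 - 0.18*e3


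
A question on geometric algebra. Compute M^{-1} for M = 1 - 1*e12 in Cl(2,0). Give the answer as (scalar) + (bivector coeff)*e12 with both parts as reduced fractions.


M = 1 - 1*e12, where e12^2 = -1.
Since M commutes with its reverse ~M = a - b*e12, M * ~M = a^2 - b^2*e12^2 = a^2 + b^2.
So M^{-1} = ~M / (a^2 + b^2) = (a - b*e12)/(a^2 + b^2).
a^2 + b^2 = 1 + 1 = 2
Scalar part = 1/2 = 1/2
Bivector coeff = 1/2 = 1/2
M^{-1} = 1/2 + 1/2*e12


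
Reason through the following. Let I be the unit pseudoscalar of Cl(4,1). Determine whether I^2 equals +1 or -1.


The pseudoscalar I = e1...e_n (product of all n generators) of Cl(p,q) satisfies I^2 = (-1)^(q + n(n-1)/2).
p = 4, q = 1, n = p + q = 5
n(n-1)/2 = 5 * 4 / 2 = 10
Exponent = q + n(n-1)/2 = 1 + 10 = 11
I^2 = (-1)^11 = -1


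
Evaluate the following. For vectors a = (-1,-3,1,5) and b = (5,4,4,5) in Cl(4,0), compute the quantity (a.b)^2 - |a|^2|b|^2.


a . b = (-1)*5 + (-3)*4 + 1*4 + 5*5
= -5 + (-12) + 4 + 25 = 12
|a|^2 = (-1)^2 + (-3)^2 + 1^2 + 5^2 = 36
|b|^2 = 5^2 + 4^2 + 4^2 + 5^2 = 82
(a.b)^2 = 12^2 = 144
|a|^2 * |b|^2 = 36 * 82 = 2952
Result = 144 - 2952 = -2808


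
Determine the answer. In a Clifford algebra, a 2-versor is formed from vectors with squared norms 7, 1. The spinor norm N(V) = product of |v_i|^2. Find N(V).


Spinor norm N(V) = |v1|^2 * |v2|^2 * ... * |v2|^2
= 7 * 1
Running product: 7, 7
N(V) = 7


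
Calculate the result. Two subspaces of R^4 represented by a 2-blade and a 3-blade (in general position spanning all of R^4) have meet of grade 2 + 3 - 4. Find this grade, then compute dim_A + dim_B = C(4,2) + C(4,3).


Meet grade = grade(A) + grade(B) - n
= 2 + 3 - 4 = 1
C(4,2) = 6
C(4,3) = 4
dim_A + dim_B = 6 + 4 = 10


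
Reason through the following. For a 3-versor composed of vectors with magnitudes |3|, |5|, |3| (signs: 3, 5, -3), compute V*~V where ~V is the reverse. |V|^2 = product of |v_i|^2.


Each vector v_i has |v_i|^2 = s_i^2
Squared scales: 3^2 = 9, 5^2 = 25, (-3)^2 = 9
|V|^2 = 9 * 25 * 9
= 2025


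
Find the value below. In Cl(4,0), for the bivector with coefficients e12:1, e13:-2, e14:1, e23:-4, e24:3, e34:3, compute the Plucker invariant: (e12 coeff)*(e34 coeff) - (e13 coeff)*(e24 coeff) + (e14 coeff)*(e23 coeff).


Plucker relation: af - be + cd
a*f = 1*3 = 3
b*e = (-2)*3 = -6
c*d = 1*(-4) = -4
af - be + cd = 3 - (-6) + (-4)
= 5


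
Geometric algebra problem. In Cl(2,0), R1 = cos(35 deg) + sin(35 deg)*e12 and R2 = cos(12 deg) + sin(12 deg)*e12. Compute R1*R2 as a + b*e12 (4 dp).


Same-plane rotors commute and their half-angles add:
R1*R2 = cos(a1 + a2) + sin(a1 + a2)*e12.
a1 + a2 = 35 + 12 = 47 deg
cos(47 deg) = 0.6820
sin(47 deg) = 0.7314
R1*R2 = 0.6820 + 0.7314*e12


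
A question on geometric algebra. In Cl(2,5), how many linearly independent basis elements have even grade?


Even subalgebra dimension = 2^(n-1)
n = 2 + 5 = 7
2^(7 - 1) = 2^6 = 64
Verification: sum of C(7,k) for even k = 1 + 21 + 35 + 7 = 64
Result = 64


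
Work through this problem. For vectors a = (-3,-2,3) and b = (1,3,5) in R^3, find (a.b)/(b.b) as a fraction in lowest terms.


Projection coefficient = (a . b) / (b . b)
a . b = (-3)*1 + (-2)*3 + 3*5
= -3 + (-6) + 15 = 6
b . b = 1^2 + 3^2 + 5^2
= 1 + 9 + 25 = 35
Coefficient = 6/35
In lowest terms: 6/35


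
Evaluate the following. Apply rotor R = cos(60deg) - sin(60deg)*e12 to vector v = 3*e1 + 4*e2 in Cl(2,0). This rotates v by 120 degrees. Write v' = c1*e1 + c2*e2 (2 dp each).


Rotor R = cos(60deg) - sin(60deg)*e12
Rotation angle theta = 2 * 60 = 120 degrees
v' = R*v*~R rotates v by theta.
cos(120deg) = -0.5000, sin(120deg) = 0.8660
v'_1 = 3*cos(120deg) - 4*sin(120deg)
= 3*(-0.5000) - 4*0.8660
= -4.96
v'_2 = 3*sin(120deg) + 4*cos(120deg)
= 3*0.8660 + 4*(-0.5000)
= 0.60
v' = -4.96*e1 + 0.60*e2


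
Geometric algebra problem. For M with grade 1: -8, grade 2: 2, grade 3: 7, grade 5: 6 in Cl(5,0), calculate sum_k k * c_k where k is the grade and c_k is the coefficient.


Grade-weighted sum = sum of grade_k * coefficient_k
1*(-8) = -8
2*2 = 4
3*7 = 21
5*6 = 30
Total = -8 + 4 + 21 + 30 = 47


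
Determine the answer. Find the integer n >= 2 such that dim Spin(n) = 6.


dim Spin(n) = dim so(n) = n(n-1)/2.
Solve n(n-1)/2 = 6, i.e. n^2 - n - 12 = 0.
Discriminant = 1 + 8*6 = 49
n = (1 + sqrt(49))/2 = (1 + 7)/2 = 4


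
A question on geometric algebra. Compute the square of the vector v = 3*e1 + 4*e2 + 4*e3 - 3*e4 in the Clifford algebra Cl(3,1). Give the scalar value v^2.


v^2 = sum of c_i^2 * e_i^2
Positive signature terms (e_i^2 = +1): 3^2 + 4^2 + 4^2 = 41
Negative signature terms (e_j^2 = -1): (-3)^2 = 9
v^2 = 41 - 9 = 32


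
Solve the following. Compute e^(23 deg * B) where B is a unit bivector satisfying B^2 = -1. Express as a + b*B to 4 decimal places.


For a unit bivector B with B^2 = -1, the exponential series gives
e^(theta*B) = cos(theta) + sin(theta)*B (the GA analogue of Euler's formula).
theta = 23 degrees = 0.401426 rad
cos(23 deg) = 0.9205
sin(23 deg) = 0.3907
exp(theta*B) = 0.9205 + 0.3907*B


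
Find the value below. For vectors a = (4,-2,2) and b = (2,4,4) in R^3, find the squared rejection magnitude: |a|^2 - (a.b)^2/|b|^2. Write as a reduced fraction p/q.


|a|^2 = 4^2 + (-2)^2 + 2^2 = 24
|b|^2 = 2^2 + 4^2 + 4^2 = 36
a . b = 4*2 + (-2)*4 + 2*4 = 8
(a.b)^2 = 8^2 = 64
|rej|^2 = 24 - 64/36
= (864 - 64)/36
= 800/36
In lowest terms: 200/9


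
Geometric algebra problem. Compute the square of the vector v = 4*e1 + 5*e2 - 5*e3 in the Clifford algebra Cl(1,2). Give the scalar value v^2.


v^2 = sum of c_i^2 * e_i^2
Positive signature terms (e_i^2 = +1): 4^2 = 16
Negative signature terms (e_j^2 = -1): 5^2 + (-5)^2 = 50
v^2 = 16 - 50 = -34


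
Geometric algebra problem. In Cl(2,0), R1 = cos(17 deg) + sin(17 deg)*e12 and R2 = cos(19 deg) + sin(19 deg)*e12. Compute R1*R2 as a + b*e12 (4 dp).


Same-plane rotors commute and their half-angles add:
R1*R2 = cos(a1 + a2) + sin(a1 + a2)*e12.
a1 + a2 = 17 + 19 = 36 deg
cos(36 deg) = 0.8090
sin(36 deg) = 0.5878
R1*R2 = 0.8090 + 0.5878*e12


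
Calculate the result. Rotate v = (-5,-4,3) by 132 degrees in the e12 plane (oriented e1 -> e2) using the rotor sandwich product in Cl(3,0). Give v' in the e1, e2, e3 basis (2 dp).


Rotor R = cos(66deg) - sin(66deg)*e12
Rotation angle theta = 2 * 66 = 132 degrees in the e12 plane (e1 -> e2).
The component perpendicular to the plane (e3) is invariant: v'_3 = v3 = 3.00
cos(132deg) = -0.6691, sin(132deg) = 0.7431
v'_1 = v1*cos(theta) - v2*sin(theta) = -5*(-0.6691) - (-4)*0.7431 = 6.32
v'_2 = v1*sin(theta) + v2*cos(theta) = -5*0.7431 + (-4)*(-0.6691) = -1.04
v' = 6.32*e1 - 1.04*e2 + 3.00*e3


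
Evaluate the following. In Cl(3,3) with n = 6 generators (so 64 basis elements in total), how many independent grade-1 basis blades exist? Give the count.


Number of grade-k basis blades in Cl(p,q) with n = p + q is C(n, k).
n = 3 + 3 = 6
C(6, 1) = 6! / (1! * 5!)
= 720 / (1 * 120)
= 6


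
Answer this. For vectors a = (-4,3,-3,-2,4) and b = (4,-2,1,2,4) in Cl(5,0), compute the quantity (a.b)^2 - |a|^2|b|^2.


a . b = (-4)*4 + 3*(-2) + (-3)*1 + (-2)*2 + 4*4
= -16 + (-6) + (-3) + (-4) + 16 = -13
|a|^2 = (-4)^2 + 3^2 + (-3)^2 + (-2)^2 + 4^2 = 54
|b|^2 = 4^2 + (-2)^2 + 1^2 + 2^2 + 4^2 = 41
(a.b)^2 = (-13)^2 = 169
|a|^2 * |b|^2 = 54 * 41 = 2214
Result = 169 - 2214 = -2045


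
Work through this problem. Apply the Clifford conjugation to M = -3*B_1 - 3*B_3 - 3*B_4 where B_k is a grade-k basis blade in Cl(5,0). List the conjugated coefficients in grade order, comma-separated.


Clifford conjugate sign for grade k: (-1)^(k(k+1)/2)
Grade 1: (-1)^(1*2/2) = (-1)^1 = -1, coeff -3 -> 3
Grade 3: (-1)^(3*4/2) = (-1)^6 = 1, coeff -3 -> -3
Grade 4: (-1)^(4*5/2) = (-1)^10 = 1, coeff -3 -> -3
Conjugated coefficients: 3, -3, -3


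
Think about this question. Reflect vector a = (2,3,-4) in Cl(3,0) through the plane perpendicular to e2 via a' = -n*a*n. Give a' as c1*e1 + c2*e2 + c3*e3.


Reflection formula: a' = -n*a*n, with n = e2 (unit vector, n^2 = 1).
For reflection through hyperplane perp to e2:
The component along e2 flips sign, others stay.
a = (2, 3, -4)
a' = (2, -3, -4)
a' = 2*e1 - 3*e2 - 4*e3


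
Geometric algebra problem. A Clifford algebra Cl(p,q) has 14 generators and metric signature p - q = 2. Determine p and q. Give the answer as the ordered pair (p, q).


We need p + q = 14 and p - q = 2.
Adding: 2p = 14 + 2 = 16, so p = 8.
Then q = 14 - 8 = 6.
(p, q) = (8, 6)


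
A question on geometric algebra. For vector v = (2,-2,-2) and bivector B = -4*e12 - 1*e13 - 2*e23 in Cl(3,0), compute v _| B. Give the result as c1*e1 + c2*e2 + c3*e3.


Left contraction v _| B = <vB>_1 (grade-1 part of the geometric product vB).
Using e1_|e12 = e2, e2_|e12 = -e1, e1_|e13 = e3, e3_|e13 = -e1, e2_|e23 = e3, e3_|e23 = -e2:
e1 coeff: -v2*b12 - v3*b13 = -(-2)*(-4) - (-2)*(-1) = -10
e2 coeff: v1*b12 - v3*b23 = (2)*(-4) - (-2)*(-2) = -12
e3 coeff: v1*b13 + v2*b23 = (2)*(-1) + (-2)*(-2) = 2
v _| B = -10*e1 - 12*e2 + 2*e3


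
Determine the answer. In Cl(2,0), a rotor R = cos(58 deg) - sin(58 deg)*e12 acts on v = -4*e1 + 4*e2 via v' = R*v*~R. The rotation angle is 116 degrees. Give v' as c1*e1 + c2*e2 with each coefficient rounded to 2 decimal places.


Rotor R = cos(58deg) - sin(58deg)*e12
Rotation angle theta = 2 * 58 = 116 degrees
v' = R*v*~R rotates v by theta.
cos(116deg) = -0.4384, sin(116deg) = 0.8988
v'_1 = -4*cos(116deg) - 4*sin(116deg)
= -4*(-0.4384) - 4*0.8988
= -1.84
v'_2 = -4*sin(116deg) + 4*cos(116deg)
= -4*0.8988 + 4*(-0.4384)
= -5.35
v' = -1.84*e1 - 5.35*e2


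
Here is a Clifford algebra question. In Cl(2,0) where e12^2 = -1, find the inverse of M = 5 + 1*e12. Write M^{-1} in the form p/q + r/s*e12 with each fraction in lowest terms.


M = 5 + 1*e12, where e12^2 = -1.
Since M commutes with its reverse ~M = a - b*e12, M * ~M = a^2 - b^2*e12^2 = a^2 + b^2.
So M^{-1} = ~M / (a^2 + b^2) = (a - b*e12)/(a^2 + b^2).
a^2 + b^2 = 25 + 1 = 26
Scalar part = 5/26 = 5/26
Bivector coeff = -1/26 = -1/26
M^{-1} = 5/26 - 1/26*e12


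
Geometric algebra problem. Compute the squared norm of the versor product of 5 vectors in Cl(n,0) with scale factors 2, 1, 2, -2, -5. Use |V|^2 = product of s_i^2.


Each vector v_i has |v_i|^2 = s_i^2
Squared scales: 2^2 = 4, 1^2 = 1, 2^2 = 4, (-2)^2 = 4, (-5)^2 = 25
|V|^2 = 4 * 1 * 4 * 4 * 25
= 1600


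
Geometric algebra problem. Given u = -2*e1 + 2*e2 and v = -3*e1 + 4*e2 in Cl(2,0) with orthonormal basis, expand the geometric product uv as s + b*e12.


Expand: (-2*e1 + 2*e2)(-3*e1 + 4*e2)
= (-2)*(-3)*e1e1 + (-2)*4*e1e2 + 2*(-3)*e2e1 + 2*4*e2e2
Using e1^2 = e2^2 = 1, e2e1 = -e1e2:
Scalar part s = (-2)*(-3) + 2*4 = 6 + 8 = 14
Bivector part b = (-2)*4 - 2*(-3) = -8 - (-6) = -2
uv = 14 - 2*e12


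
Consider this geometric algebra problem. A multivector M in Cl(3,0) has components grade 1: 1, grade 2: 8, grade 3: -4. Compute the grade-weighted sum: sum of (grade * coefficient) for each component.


Grade-weighted sum = sum of grade_k * coefficient_k
1*1 = 1
2*8 = 16
3*(-4) = -12
Total = 1 + 16 + (-12) = 5


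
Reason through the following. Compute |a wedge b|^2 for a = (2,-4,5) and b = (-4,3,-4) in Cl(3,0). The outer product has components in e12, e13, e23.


a wedge b = (a1*b2 - a2*b1)*e12 + (a1*b3 - a3*b1)*e13 + (a2*b3 - a3*b2)*e23
e12 coeff: 2*3 - (-4)*(-4) = 6 - 16 = -10
e13 coeff: 2*(-4) - 5*(-4) = -8 - (-20) = 12
e23 coeff: (-4)*(-4) - 5*3 = 16 - 15 = 1
|a wedge b|^2 = (-10)^2 + 12^2 + 1^2
= 100 + 144 + 1
= 245


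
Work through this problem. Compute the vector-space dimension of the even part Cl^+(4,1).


Even subalgebra dimension = 2^(n-1)
n = 4 + 1 = 5
2^(5 - 1) = 2^4 = 16
Verification: sum of C(5,k) for even k = 1 + 10 + 5 = 16
Result = 16


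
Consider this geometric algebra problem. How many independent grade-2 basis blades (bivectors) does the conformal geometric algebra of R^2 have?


The conformal model of R^2 uses Cl(3,1) with m = 2 + 2 = 4 generators.
Number of grade-2 blades = C(m, 2) = C(4, 2)
= 4*3/2 = 6


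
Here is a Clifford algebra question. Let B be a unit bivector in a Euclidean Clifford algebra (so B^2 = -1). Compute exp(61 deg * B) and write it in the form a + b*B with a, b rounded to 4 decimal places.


For a unit bivector B with B^2 = -1, the exponential series gives
e^(theta*B) = cos(theta) + sin(theta)*B (the GA analogue of Euler's formula).
theta = 61 degrees = 1.064651 rad
cos(61 deg) = 0.4848
sin(61 deg) = 0.8746
exp(theta*B) = 0.4848 + 0.8746*B
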